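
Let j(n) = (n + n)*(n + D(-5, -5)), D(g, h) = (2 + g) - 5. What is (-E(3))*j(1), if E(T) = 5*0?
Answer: 0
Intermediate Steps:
D(g, h) = -3 + g
E(T) = 0
j(n) = 2*n*(-8 + n) (j(n) = (n + n)*(n + (-3 - 5)) = (2*n)*(n - 8) = (2*n)*(-8 + n) = 2*n*(-8 + n))
(-E(3))*j(1) = (-1*0)*(2*1*(-8 + 1)) = 0*(2*1*(-7)) = 0*(-14) = 0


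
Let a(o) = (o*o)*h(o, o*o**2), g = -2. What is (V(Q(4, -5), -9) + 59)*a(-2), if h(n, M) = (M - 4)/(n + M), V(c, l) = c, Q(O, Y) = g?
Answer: 1368/5 ≈ 273.60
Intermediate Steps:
Q(O, Y) = -2
h(n, M) = (-4 + M)/(M + n)
a(o) = o**2*(-4 + o**3)/(o + o**3) (a(o) = (o*o)*((-4 + o*o**2)/(o*o**2 + o)) = o**2*((-4 + o**3)/(o**3 + o)) = o**2*((-4 + o**3)/(o + o**3)) = o**2*(-4 + o**3)/(o + o**3))
(V(Q(4, -5), -9) + 59)*a(-2) = (-2 + 59)*(-2*(-4 + (-2)**3)/(1 + (-2)**2)) = 57*(-2*(-4 - 8)/(1 + 4)) = 57*(-2*(-12)/5) = 57*(-2*1/5*(-12)) = 57*(24/5) = 1368/5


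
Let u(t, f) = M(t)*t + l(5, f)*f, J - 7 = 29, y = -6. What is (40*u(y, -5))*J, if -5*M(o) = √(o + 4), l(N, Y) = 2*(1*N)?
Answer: -72000 + 1728*I*√2 ≈ -72000.0 + 2443.8*I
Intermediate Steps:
l(N, Y) = 2*N
M(o) = -√(4 + o)/5 (M(o) = -√(o + 4)/5 = -√(4 + o)/5)
J = 36 (J = 7 + 29 = 36)
u(t, f) = 10*f - t*√(4 + t)/5 (u(t, f) = (-√(4 + t)/5)*t + (2*5)*f = -t*√(4 + t)/5 + 10*f = 10*f - t*√(4 + t)/5)
(40*u(y, -5))*J = (40*(10*(-5) - ⅕*(-6)*√(4 - 6)))*36 = (40*(-50 - ⅕*(-6)*√(-2)))*36 = (40*(-50 - ⅕*(-6)*I*√2))*36 = (40*(-50 + 6*I*√2/5))*36 = (-2000 + 48*I*√2)*36 = -72000 + 1728*I*√2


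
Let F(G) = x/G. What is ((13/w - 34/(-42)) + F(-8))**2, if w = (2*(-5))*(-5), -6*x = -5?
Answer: 7306209/7840000 ≈ 0.93191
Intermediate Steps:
x = 5/6 (x = -1/6*(-5) = 5/6 ≈ 0.83333)
w = 50 (w = -10*(-5) = 50)
F(G) = 5/(6*G)
((13/w - 34/(-42)) + F(-8))**2 = ((13/50 - 34/(-42)) + (5/6)/(-8))**2 = ((13*(1/50) - 34*(-1/42)) + (5/6)*(-1/8))**2 = ((13/50 + 17/21) - 5/48)**2 = (1123/1050 - 5/48)**2 = (2703/2800)**2 = 7306209/7840000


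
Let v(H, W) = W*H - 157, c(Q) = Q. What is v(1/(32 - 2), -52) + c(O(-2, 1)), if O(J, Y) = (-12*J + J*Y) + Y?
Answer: -2036/15 ≈ -135.73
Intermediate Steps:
O(J, Y) = Y - 12*J + J*Y
v(H, W) = -157 + H*W (v(H, W) = H*W - 157 = -157 + H*W)
v(1/(32 - 2), -52) + c(O(-2, 1)) = (-157 - 52/(32 - 2)) + (1 - 12*(-2) - 2*1) = (-157 - 52/30) + (1 + 24 - 2) = (-157 + (1/30)*(-52)) + 23 = (-157 - 26/15) + 23 = -2381/15 + 23 = -2036/15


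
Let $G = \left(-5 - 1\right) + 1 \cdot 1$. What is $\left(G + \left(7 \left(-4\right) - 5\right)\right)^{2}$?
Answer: $1444$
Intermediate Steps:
$G = -5$ ($G = \left(-5 - 1\right) + 1 = -6 + 1 = -5$)
$\left(G + \left(7 \left(-4\right) - 5\right)\right)^{2} = \left(-5 + \left(7 \left(-4\right) - 5\right)\right)^{2} = \left(-5 - 33\right)^{2} = \left(-38\right)^{2} = 1444$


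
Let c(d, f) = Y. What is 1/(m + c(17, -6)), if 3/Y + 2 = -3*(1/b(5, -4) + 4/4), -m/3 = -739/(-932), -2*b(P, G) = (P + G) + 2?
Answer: -932/3149 ≈ -0.29597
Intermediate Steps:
b(P, G) = -1 - G/2 - P/2 (b(P, G) = -((P + G) + 2)/2 = -((G + P) + 2)/2 = -(2 + G + P)/2 = -1 - G/2 - P/2)
m = -2217/932 (m = -(-2217)/(-932) = -(-2217)*(-1)/932 = -3*739/932 = -2217/932 ≈ -2.3788)
Y = -1 (Y = 3/(-2 - 3*(1/(-1 - ½*(-4) - ½*5) + 4/4)) = 3/(-2 - 3*(1/(-1 + 2 - 5/2) + 4*(¼))) = 3/(-2 - 3*(1/(-3/2) + 1)) = 3/(-2 - 3*(1*(-⅔) + 1)) = 3/(-2 - 3*(-⅔ + 1)) = 3/(-2 - 3*⅓) = 3/(-2 - 1) = 3/(-3) = 3*(-⅓) = -1)
c(d, f) = -1
1/(m + c(17, -6)) = 1/(-2217/932 - 1) = 1/(-3149/932) = -932/3149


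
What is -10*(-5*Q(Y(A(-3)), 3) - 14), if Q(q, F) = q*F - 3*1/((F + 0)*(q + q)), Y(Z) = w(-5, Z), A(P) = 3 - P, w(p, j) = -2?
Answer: -295/2 ≈ -147.50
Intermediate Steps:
Y(Z) = -2
Q(q, F) = F*q - 3/(2*F*q) (Q(q, F) = F*q - 3*1/(2*F*q) = F*q - 3/(2*F*q))
-10*(-5*Q(Y(A(-3)), 3) - 14) = -10*(-5*(3*(-2) - 3/2/(3*(-2))) - 14) = -10*(-5*(-6 - 3/2*⅓*(-½)) - 14) = -10*(-5*(-6 + ¼) - 14) = -10*(-5*(-23/4) - 14) = -10*(115/4 - 14) = -10*59/4 = -295/2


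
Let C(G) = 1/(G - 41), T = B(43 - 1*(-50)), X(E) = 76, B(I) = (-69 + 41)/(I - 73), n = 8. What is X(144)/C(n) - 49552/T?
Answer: 230204/7 ≈ 32886.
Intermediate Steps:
B(I) = -28/(-73 + I)
T = -7/5 (T = -28/(-73 + (43 - 1*(-50))) = -28/(-73 + (43 + 50)) = -28/(-73 + 93) = -28/20 = -28*1/20 = -7/5 ≈ -1.4000)
C(G) = 1/(-41 + G)
X(144)/C(n) - 49552/T = 76/(1/(-41 + 8)) - 49552/(-7/5) = 76/(1/(-33)) - 49552*(-5/7) = 76/(-1/33) + 247760/7 = 76*(-33) + 247760/7 = -2508 + 247760/7 = 230204/7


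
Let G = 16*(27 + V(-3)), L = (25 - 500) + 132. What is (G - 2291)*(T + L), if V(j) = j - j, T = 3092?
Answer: -5110391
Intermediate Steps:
V(j) = 0
L = -343 (L = -475 + 132 = -343)
G = 432 (G = 16*(27 + 0) = 16*27 = 432)
(G - 2291)*(T + L) = (432 - 2291)*(3092 - 343) = -1859*2749 = -5110391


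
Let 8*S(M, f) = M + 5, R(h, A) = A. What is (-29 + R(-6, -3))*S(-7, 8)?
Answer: 8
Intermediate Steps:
S(M, f) = 5/8 + M/8 (S(M, f) = (M + 5)/8 = (5 + M)/8 = 5/8 + M/8)
(-29 + R(-6, -3))*S(-7, 8) = (-29 - 3)*(5/8 + (1/8)*(-7)) = -32*(5/8 - 7/8) = -32*(-1/4) = 8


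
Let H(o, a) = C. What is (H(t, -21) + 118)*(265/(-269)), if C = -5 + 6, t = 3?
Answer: -31535/269 ≈ -117.23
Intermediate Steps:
C = 1
H(o, a) = 1
(H(t, -21) + 118)*(265/(-269)) = (1 + 118)*(265/(-269)) = 119*(265*(-1/269)) = 119*(-265/269) = -31535/269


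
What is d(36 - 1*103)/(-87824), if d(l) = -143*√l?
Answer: 13*I*√67/7984 ≈ 0.013328*I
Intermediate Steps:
d(36 - 1*103)/(-87824) = -143*√(36 - 1*103)/(-87824) = -143*√(36 - 103)*(-1/87824) = -143*I*√67*(-1/87824) = 13*I*√67/7984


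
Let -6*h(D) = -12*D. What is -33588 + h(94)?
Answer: -33400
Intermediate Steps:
h(D) = 2*D (h(D) = -(-2)*D = 2*D)
-33588 + h(94) = -33588 + 2*94 = -33588 + 188 = -33400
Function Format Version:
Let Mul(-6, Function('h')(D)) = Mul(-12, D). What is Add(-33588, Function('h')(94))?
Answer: -33400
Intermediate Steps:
Function('h')(D) = Mul(2, D) (Function('h')(D) = Mul(Rational(-1, 6), Mul(-12, D)) = Mul(2, D))
Add(-33588, Function('h')(94)) = Add(-33588, Mul(2, 94)) = Add(-33588, 188) = -33400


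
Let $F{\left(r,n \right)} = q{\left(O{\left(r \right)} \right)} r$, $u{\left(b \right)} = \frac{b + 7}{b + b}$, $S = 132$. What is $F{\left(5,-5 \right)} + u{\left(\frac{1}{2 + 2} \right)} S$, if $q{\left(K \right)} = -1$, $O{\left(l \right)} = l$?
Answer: $1909$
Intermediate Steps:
$u{\left(b \right)} = \frac{7 + b}{2 b}$
$F{\left(r,n \right)} = - r$
$F{\left(5,-5 \right)} + u{\left(\frac{1}{2 + 2} \right)} S = \left(-1\right) 5 + \frac{7 + \frac{1}{2 + 2}}{2 \frac{1}{2 + 2}} \cdot 132 = -5 + \frac{7 + \frac{1}{4}}{2 \cdot \frac{1}{4}} \cdot 132 = -5 + \frac{\frac{1}{\frac{1}{4}} \left(7 + \frac{1}{4}\right)}{2} \cdot 132 = -5 + \frac{1}{2} \cdot 4 \cdot \frac{29}{4} \cdot 132 = -5 + \frac{29}{2} \cdot 132 = -5 + 1914 = 1909$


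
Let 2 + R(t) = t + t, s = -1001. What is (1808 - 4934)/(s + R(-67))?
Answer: 1042/379 ≈ 2.7493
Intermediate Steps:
R(t) = -2 + 2*t (R(t) = -2 + (t + t) = -2 + 2*t)
(1808 - 4934)/(s + R(-67)) = (1808 - 4934)/(-1001 + (-2 + 2*(-67))) = -3126/(-1001 + (-2 - 134)) = -3126/(-1001 - 136) = -3126/(-1137) = -3126*(-1/1137) = 1042/379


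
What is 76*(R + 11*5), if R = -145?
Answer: -6840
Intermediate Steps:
76*(R + 11*5) = 76*(-145 + 11*5) = 76*(-145 + 55) = 76*(-90) = -6840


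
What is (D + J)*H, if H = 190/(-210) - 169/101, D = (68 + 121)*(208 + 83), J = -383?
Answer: -298640288/2121 ≈ -1.4080e+5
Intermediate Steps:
D = 54999 (D = 189*291 = 54999)
H = -5468/2121 (H = 190*(-1/210) - 169*1/101 = -19/21 - 169/101 = -5468/2121 ≈ -2.5780)
(D + J)*H = (54999 - 383)*(-5468/2121) = 54616*(-5468/2121) = -298640288/2121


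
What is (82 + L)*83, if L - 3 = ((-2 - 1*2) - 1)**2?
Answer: 9130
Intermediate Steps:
L = 28 (L = 3 + ((-2 - 1*2) - 1)**2 = 3 + ((-2 - 2) - 1)**2 = 3 + (-4 - 1)**2 = 3 + (-5)**2 = 3 + 25 = 28)
(82 + L)*83 = (82 + 28)*83 = 110*83 = 9130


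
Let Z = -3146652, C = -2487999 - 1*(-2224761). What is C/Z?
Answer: 43873/524442 ≈ 0.083657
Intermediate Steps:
C = -263238 (C = -2487999 + 2224761 = -263238)
C/Z = -263238/(-3146652) = -263238*(-1/3146652) = 43873/524442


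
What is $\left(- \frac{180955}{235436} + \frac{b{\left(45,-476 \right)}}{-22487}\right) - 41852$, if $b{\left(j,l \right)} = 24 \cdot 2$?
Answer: $- \frac{221579003478877}{5294249332} \approx -41853.0$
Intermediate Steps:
$b{\left(j,l \right)} = 48$
$\left(- \frac{180955}{235436} + \frac{b{\left(45,-476 \right)}}{-22487}\right) - 41852 = \left(- \frac{180955}{235436} + \frac{48}{-22487}\right) - 41852 = \left(\left(-180955\right) \frac{1}{235436} + 48 \left(- \frac{1}{22487}\right)\right) - 41852 = \left(- \frac{180955}{235436} - \frac{48}{22487}\right) - 41852 = - \frac{4080436013}{5294249332} - 41852 = - \frac{221579003478877}{5294249332}$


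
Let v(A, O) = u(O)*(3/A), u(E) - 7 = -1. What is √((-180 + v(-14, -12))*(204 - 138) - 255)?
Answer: I*√598773/7 ≈ 110.54*I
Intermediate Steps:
u(E) = 6 (u(E) = 7 - 1 = 6)
v(A, O) = 18/A (v(A, O) = 6*(3/A) = 18/A)
√((-180 + v(-14, -12))*(204 - 138) - 255) = √((-180 + 18/(-14))*(204 - 138) - 255) = √((-180 + 18*(-1/14))*66 - 255) = √((-180 - 9/7)*66 - 255) = √(-1269/7*66 - 255) = √(-83754/7 - 255) = √(-85539/7) = I*√598773/7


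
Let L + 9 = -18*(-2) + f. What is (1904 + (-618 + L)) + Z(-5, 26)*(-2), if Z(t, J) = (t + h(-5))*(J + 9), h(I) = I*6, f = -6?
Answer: 3757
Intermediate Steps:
h(I) = 6*I
Z(t, J) = (-30 + t)*(9 + J) (Z(t, J) = (t + 6*(-5))*(J + 9) = (t - 30)*(9 + J) = (-30 + t)*(9 + J))
L = 21 (L = -9 + (-18*(-2) - 6) = -9 + (36 - 6) = -9 + 30 = 21)
(1904 + (-618 + L)) + Z(-5, 26)*(-2) = (1904 + (-618 + 21)) + (-270 - 30*26 + 9*(-5) + 26*(-5))*(-2) = (1904 - 597) + (-270 - 780 - 45 - 130)*(-2) = 1307 - 1225*(-2) = 1307 + 2450 = 3757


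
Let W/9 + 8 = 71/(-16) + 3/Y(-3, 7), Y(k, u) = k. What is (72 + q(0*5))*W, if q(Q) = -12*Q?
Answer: -17415/2 ≈ -8707.5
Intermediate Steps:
W = -1935/16 (W = -72 + 9*(71/(-16) + 3/(-3)) = -72 + 9*(71*(-1/16) + 3*(-⅓)) = -72 + 9*(-71/16 - 1) = -72 + 9*(-87/16) = -72 - 783/16 = -1935/16 ≈ -120.94)
(72 + q(0*5))*W = (72 - 0*5)*(-1935/16) = (72 - 12*0)*(-1935/16) = (72 + 0)*(-1935/16) = 72*(-1935/16) = -17415/2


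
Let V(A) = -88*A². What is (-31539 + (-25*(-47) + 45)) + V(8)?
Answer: -35951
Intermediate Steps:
(-31539 + (-25*(-47) + 45)) + V(8) = (-31539 + (-25*(-47) + 45)) - 88*8² = (-31539 + (1175 + 45)) - 88*64 = (-31539 + 1220) - 5632 = -30319 - 5632 = -35951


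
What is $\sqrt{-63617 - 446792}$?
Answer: $i \sqrt{510409} \approx 714.43 i$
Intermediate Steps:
$\sqrt{-63617 - 446792} = \sqrt{-510409} = i \sqrt{510409}$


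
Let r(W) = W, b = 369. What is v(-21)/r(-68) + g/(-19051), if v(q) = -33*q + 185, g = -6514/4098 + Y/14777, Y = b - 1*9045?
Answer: -253225061871755/19612137336582 ≈ -12.912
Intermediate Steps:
Y = -8676 (Y = 369 - 1*9045 = 369 - 9045 = -8676)
g = -65905813/30278073 (g = -6514/4098 - 8676/14777 = -6514*1/4098 - 8676*1/14777 = -3257/2049 - 8676/14777 = -65905813/30278073 ≈ -2.1767)
v(q) = 185 - 33*q
v(-21)/r(-68) + g/(-19051) = (185 - 33*(-21))/(-68) - 65905813/30278073/(-19051) = (185 + 693)*(-1/68) - 65905813/30278073*(-1/19051) = 878*(-1/68) + 65905813/576827568723 = -439/34 + 65905813/576827568723 = -253225061871755/19612137336582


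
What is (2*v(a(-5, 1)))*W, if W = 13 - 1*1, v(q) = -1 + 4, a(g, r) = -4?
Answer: 72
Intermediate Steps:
v(q) = 3
W = 12 (W = 13 - 1 = 12)
(2*v(a(-5, 1)))*W = (2*3)*12 = 6*12 = 72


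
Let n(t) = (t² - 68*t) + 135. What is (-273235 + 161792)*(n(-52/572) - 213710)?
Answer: 2879890614918/121 ≈ 2.3801e+10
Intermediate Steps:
n(t) = 135 + t² - 68*t
(-273235 + 161792)*(n(-52/572) - 213710) = (-273235 + 161792)*((135 + (-52/572)² - (-3536)/572) - 213710) = -111443*((135 + (-52*1/572)² - (-3536)/572) - 213710) = -111443*((135 + (-1/11)² - 68*(-1/11)) - 213710) = -111443*((135 + 1/121 + 68/11) - 213710) = -111443*(17084/121 - 213710) = -111443*(-25841826/121) = 2879890614918/121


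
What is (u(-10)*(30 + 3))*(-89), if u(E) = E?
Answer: 29370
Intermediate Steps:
(u(-10)*(30 + 3))*(-89) = -10*(30 + 3)*(-89) = -10*33*(-89) = -330*(-89) = 29370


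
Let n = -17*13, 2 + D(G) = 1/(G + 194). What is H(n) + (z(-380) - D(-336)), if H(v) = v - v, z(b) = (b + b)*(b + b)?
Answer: 82019485/142 ≈ 5.7760e+5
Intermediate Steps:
z(b) = 4*b**2 (z(b) = (2*b)*(2*b) = 4*b**2)
D(G) = -2 + 1/(194 + G) (D(G) = -2 + 1/(G + 194) = -2 + 1/(194 + G))
n = -221
H(v) = 0
H(n) + (z(-380) - D(-336)) = 0 + (4*(-380)**2 - (-387 - 2*(-336))/(194 - 336)) = 0 + (4*144400 - (-387 + 672)/(-142)) = 0 + (577600 - (-1)*285/142) = 0 + (577600 - 1*(-285/142)) = 0 + (577600 + 285/142) = 0 + 82019485/142 = 82019485/142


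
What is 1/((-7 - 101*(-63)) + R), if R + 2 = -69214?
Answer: -1/62860 ≈ -1.5908e-5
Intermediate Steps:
R = -69216 (R = -2 - 69214 = -69216)
1/((-7 - 101*(-63)) + R) = 1/((-7 - 101*(-63)) - 69216) = 1/((-7 + 6363) - 69216) = 1/(6356 - 69216) = 1/(-62860) = -1/62860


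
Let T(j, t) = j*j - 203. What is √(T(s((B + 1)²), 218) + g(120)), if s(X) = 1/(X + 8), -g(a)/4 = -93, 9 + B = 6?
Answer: √24337/12 ≈ 13.000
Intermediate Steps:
B = -3 (B = -9 + 6 = -3)
g(a) = 372 (g(a) = -4*(-93) = 372)
s(X) = 1/(8 + X)
T(j, t) = -203 + j² (T(j, t) = j² - 203 = -203 + j²)
√(T(s((B + 1)²), 218) + g(120)) = √((-203 + (1/(8 + (-3 + 1)²))²) + 372) = √((-203 + (1/(8 + (-2)²))²) + 372) = √((-203 + (1/(8 + 4))²) + 372) = √((-203 + (1/12)²) + 372) = √((-203 + 1/144) + 372) = √(-29231/144 + 372) = √(24337/144) = √24337/12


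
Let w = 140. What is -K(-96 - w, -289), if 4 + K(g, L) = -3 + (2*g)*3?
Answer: 1423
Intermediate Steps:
K(g, L) = -7 + 6*g (K(g, L) = -4 + (-3 + (2*g)*3) = -4 + (-3 + 6*g) = -7 + 6*g)
-K(-96 - w, -289) = -(-7 + 6*(-96 - 1*140)) = -(-7 + 6*(-96 - 140)) = -(-7 + 6*(-236)) = -(-7 - 1416) = -1*(-1423) = 1423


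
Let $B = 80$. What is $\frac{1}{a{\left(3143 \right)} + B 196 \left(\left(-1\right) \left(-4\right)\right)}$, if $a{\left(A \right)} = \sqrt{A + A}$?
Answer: $\frac{4480}{280985151} - \frac{\sqrt{6286}}{3933792114} \approx 1.5924 \cdot 10^{-5}$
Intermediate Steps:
$a{\left(A \right)} = \sqrt{2} \sqrt{A}$ ($a{\left(A \right)} = \sqrt{2 A} = \sqrt{2} \sqrt{A}$)
$\frac{1}{a{\left(3143 \right)} + B 196 \left(\left(-1\right) \left(-4\right)\right)} = \frac{1}{\sqrt{2} \sqrt{3143} + 80 \cdot 196 \left(\left(-1\right) \left(-4\right)\right)} = \frac{1}{\sqrt{6286} + 15680 \cdot 4} = \frac{1}{\sqrt{6286} + 62720} = \frac{1}{62720 + \sqrt{6286}}$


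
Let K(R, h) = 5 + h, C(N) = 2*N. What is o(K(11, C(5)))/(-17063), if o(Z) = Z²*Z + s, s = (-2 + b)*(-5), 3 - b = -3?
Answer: -3355/17063 ≈ -0.19662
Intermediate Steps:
b = 6 (b = 3 - 1*(-3) = 3 + 3 = 6)
s = -20 (s = (-2 + 6)*(-5) = 4*(-5) = -20)
o(Z) = -20 + Z³ (o(Z) = Z²*Z - 20 = Z³ - 20 = -20 + Z³)
o(K(11, C(5)))/(-17063) = (-20 + (5 + 2*5)³)/(-17063) = (-20 + (5 + 10)³)*(-1/17063) = (-20 + 15³)*(-1/17063) = (-20 + 3375)*(-1/17063) = 3355*(-1/17063) = -3355/17063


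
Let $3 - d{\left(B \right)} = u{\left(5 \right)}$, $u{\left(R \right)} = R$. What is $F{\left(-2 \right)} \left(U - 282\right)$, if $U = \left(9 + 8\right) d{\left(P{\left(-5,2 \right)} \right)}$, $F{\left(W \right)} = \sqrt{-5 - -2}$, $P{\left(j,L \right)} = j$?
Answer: $- 316 i \sqrt{3} \approx - 547.33 i$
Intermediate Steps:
$d{\left(B \right)} = -2$ ($d{\left(B \right)} = 3 - 5 = -2$)
$F{\left(W \right)} = i \sqrt{3}$ ($F{\left(W \right)} = \sqrt{-5 + \left(-3 + 5\right)} = \sqrt{-5 + 2} = \sqrt{-3} = i \sqrt{3}$)
$U = -34$ ($U = \left(9 + 8\right) \left(-2\right) = 17 \left(-2\right) = -34$)
$F{\left(-2 \right)} \left(U - 282\right) = i \sqrt{3} \left(-34 - 282\right) = i \sqrt{3} \left(-316\right) = - 316 i \sqrt{3}$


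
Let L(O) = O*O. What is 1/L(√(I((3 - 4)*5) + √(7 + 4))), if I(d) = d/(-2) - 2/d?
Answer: -290/259 + 100*√11/259 ≈ 0.16086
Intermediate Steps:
I(d) = -2/d - d/2 (I(d) = d*(-½) - 2/d = -d/2 - 2/d = -2/d - d/2)
L(O) = O²
1/L(√(I((3 - 4)*5) + √(7 + 4))) = 1/((√((-2*1/(5*(3 - 4)) - (3 - 4)*5/2) + √(7 + 4)))²) = 1/((√((-2/((-1*5)) - (-1)*5/2) + √11))²) = 1/((√((-2/(-5) - ½*(-5)) + √11))²) = 1/((√((-2*(-⅕) + 5/2) + √11))²) = 1/((√((⅖ + 5/2) + √11))²) = 1/((√(29/10 + √11))²) = 1/(29/10 + √11)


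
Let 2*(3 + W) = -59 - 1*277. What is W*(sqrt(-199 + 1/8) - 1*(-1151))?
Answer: -196821 - 171*I*sqrt(3182)/4 ≈ -1.9682e+5 - 2411.5*I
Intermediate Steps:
W = -171 (W = -3 + (-59 - 1*277)/2 = -3 + (-59 - 277)/2 = -3 + (1/2)*(-336) = -3 - 168 = -171)
W*(sqrt(-199 + 1/8) - 1*(-1151)) = -171*(sqrt(-199 + 1/8) - 1*(-1151)) = -171*(sqrt(-199 + 1/8) + 1151) = -171*(sqrt(-1591/8) + 1151) = -171*(I*sqrt(3182)/4 + 1151) = -171*(1151 + I*sqrt(3182)/4) = -196821 - 171*I*sqrt(3182)/4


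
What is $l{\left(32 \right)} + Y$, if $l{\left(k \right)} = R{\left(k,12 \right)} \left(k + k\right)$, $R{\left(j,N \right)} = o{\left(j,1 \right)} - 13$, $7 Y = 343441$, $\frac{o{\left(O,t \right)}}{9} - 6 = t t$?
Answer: $52263$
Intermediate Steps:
$o{\left(O,t \right)} = 54 + 9 t^{2}$ ($o{\left(O,t \right)} = 54 + 9 t t = 54 + 9 t^{2}$)
$Y = 49063$ ($Y = \frac{1}{7} \cdot 343441 = 49063$)
$R{\left(j,N \right)} = 50$ ($R{\left(j,N \right)} = \left(54 + 9 \cdot 1^{2}\right) - 13 = \left(54 + 9 \cdot 1\right) - 13 = \left(54 + 9\right) - 13 = 63 - 13 = 50$)
$l{\left(k \right)} = 100 k$ ($l{\left(k \right)} = 50 \left(k + k\right) = 50 \cdot 2 k = 100 k$)
$l{\left(32 \right)} + Y = 100 \cdot 32 + 49063 = 3200 + 49063 = 52263$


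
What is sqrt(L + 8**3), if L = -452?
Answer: 2*sqrt(15) ≈ 7.7460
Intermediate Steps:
sqrt(L + 8**3) = sqrt(-452 + 8**3) = sqrt(-452 + 512) = sqrt(60) = 2*sqrt(15)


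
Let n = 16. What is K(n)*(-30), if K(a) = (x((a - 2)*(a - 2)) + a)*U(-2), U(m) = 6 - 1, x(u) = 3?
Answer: -2850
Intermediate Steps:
U(m) = 5
K(a) = 15 + 5*a (K(a) = (3 + a)*5 = 15 + 5*a)
K(n)*(-30) = (15 + 5*16)*(-30) = (15 + 80)*(-30) = 95*(-30) = -2850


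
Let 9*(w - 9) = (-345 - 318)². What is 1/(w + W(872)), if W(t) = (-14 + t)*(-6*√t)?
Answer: -24425/10361668894 - 2574*√218/5180834447 ≈ -9.6929e-6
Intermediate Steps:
w = 48850 (w = 9 + (-345 - 318)²/9 = 9 + (⅑)*(-663)² = 9 + (⅑)*439569 = 9 + 48841 = 48850)
W(t) = -6*√t*(-14 + t)
1/(w + W(872)) = 1/(48850 + 6*√872*(14 - 1*872)) = 1/(48850 + 6*(2*√218)*(14 - 872)) = 1/(48850 + 6*(2*√218)*(-858)) = 1/(48850 - 10296*√218)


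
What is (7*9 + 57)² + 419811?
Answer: 434211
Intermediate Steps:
(7*9 + 57)² + 419811 = (63 + 57)² + 419811 = 120² + 419811 = 14400 + 419811 = 434211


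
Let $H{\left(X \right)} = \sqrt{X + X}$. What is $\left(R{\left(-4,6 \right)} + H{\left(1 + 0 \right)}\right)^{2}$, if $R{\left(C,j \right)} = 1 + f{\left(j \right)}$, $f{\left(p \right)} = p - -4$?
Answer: $\left(11 + \sqrt{2}\right)^{2} \approx 154.11$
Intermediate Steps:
$f{\left(p \right)} = 4 + p$ ($f{\left(p \right)} = p + 4 = 4 + p$)
$R{\left(C,j \right)} = 5 + j$ ($R{\left(C,j \right)} = 1 + \left(4 + j\right) = 5 + j$)
$H{\left(X \right)} = \sqrt{2} \sqrt{X}$ ($H{\left(X \right)} = \sqrt{2 X} = \sqrt{2} \sqrt{X}$)
$\left(R{\left(-4,6 \right)} + H{\left(1 + 0 \right)}\right)^{2} = \left(\left(5 + 6\right) + \sqrt{2} \sqrt{1 + 0}\right)^{2} = \left(11 + \sqrt{2} \sqrt{1}\right)^{2} = \left(11 + \sqrt{2} \cdot 1\right)^{2} = \left(11 + \sqrt{2}\right)^{2}$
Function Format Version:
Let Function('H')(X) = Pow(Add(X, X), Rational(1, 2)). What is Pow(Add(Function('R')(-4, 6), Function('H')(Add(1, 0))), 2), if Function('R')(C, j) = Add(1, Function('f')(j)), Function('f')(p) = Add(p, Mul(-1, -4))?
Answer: Pow(Add(11, Pow(2, Rational(1, 2))), 2) ≈ 154.11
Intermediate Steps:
Function('f')(p) = Add(4, p) (Function('f')(p) = Add(p, 4) = Add(4, p))
Function('R')(C, j) = Add(5, j) (Function('R')(C, j) = Add(1, Add(4, j)) = Add(5, j))
Function('H')(X) = Mul(Pow(2, Rational(1, 2)), Pow(X, Rational(1, 2))) (Function('H')(X) = Pow(Mul(2, X), Rational(1, 2)) = Mul(Pow(2, Rational(1, 2)), Pow(X, Rational(1, 2))))
Pow(Add(Function('R')(-4, 6), Function('H')(Add(1, 0))), 2) = Pow(Add(Add(5, 6), Mul(Pow(2, Rational(1, 2)), Pow(Add(1, 0), Rational(1, 2)))), 2) = Pow(Add(11, Mul(Pow(2, Rational(1, 2)), Pow(1, Rational(1, 2)))), 2) = Pow(Add(11, Mul(Pow(2, Rational(1, 2)), 1)), 2) = Pow(Add(11, Pow(2, Rational(1, 2))), 2)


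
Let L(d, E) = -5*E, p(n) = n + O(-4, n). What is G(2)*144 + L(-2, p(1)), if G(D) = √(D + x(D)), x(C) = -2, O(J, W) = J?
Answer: 15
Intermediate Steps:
p(n) = -4 + n (p(n) = n - 4 = -4 + n)
G(D) = √(-2 + D) (G(D) = √(D - 2) = √(-2 + D))
G(2)*144 + L(-2, p(1)) = √(-2 + 2)*144 - 5*(-4 + 1) = √0*144 - 5*(-3) = 0*144 + 15 = 0 + 15 = 15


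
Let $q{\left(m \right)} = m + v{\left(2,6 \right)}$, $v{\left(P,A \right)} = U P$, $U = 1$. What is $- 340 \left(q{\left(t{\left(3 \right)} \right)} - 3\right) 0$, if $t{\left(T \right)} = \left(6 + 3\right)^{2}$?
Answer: $0$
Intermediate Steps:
$v{\left(P,A \right)} = P$ ($v{\left(P,A \right)} = 1 P = P$)
$t{\left(T \right)} = 81$ ($t{\left(T \right)} = 9^{2} = 81$)
$q{\left(m \right)} = 2 + m$ ($q{\left(m \right)} = m + 2 = 2 + m$)
$- 340 \left(q{\left(t{\left(3 \right)} \right)} - 3\right) 0 = - 340 \left(\left(2 + 81\right) - 3\right) 0 = - 340 \left(83 - 3\right) 0 = - 340 \cdot 80 \cdot 0 = \left(-340\right) 0 = 0$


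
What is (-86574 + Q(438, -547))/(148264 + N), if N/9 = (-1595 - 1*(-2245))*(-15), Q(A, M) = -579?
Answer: -87153/60514 ≈ -1.4402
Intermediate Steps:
N = -87750 (N = 9*((-1595 - 1*(-2245))*(-15)) = 9*((-1595 + 2245)*(-15)) = 9*(650*(-15)) = 9*(-9750) = -87750)
(-86574 + Q(438, -547))/(148264 + N) = (-86574 - 579)/(148264 - 87750) = -87153/60514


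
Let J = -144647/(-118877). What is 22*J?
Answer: 289294/10807 ≈ 26.769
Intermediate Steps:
J = 144647/118877 (J = -144647*(-1/118877) = 144647/118877 ≈ 1.2168)
22*J = 22*(144647/118877) = 289294/10807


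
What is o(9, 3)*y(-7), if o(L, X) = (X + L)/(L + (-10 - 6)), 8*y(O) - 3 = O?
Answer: 6/7 ≈ 0.85714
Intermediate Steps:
y(O) = 3/8 + O/8
o(L, X) = (L + X)/(-16 + L) (o(L, X) = (L + X)/(L - 16) = (L + X)/(-16 + L))
o(9, 3)*y(-7) = ((9 + 3)/(-16 + 9))*(3/8 + (1/8)*(-7)) = (12/(-7))*(3/8 - 7/8) = -1/7*12*(-1/2) = -12/7*(-1/2) = 6/7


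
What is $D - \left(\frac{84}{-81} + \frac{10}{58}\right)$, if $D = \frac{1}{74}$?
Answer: $\frac{50881}{57942} \approx 0.87814$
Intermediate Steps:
$D = \frac{1}{74} \approx 0.013514$
$D - \left(\frac{84}{-81} + \frac{10}{58}\right) = \frac{1}{74} - \left(\frac{84}{-81} + \frac{10}{58}\right) = \frac{1}{74} - \left(84 \left(- \frac{1}{81}\right) + 10 \cdot \frac{1}{58}\right) = \frac{1}{74} - \left(- \frac{28}{27} + \frac{5}{29}\right) = \frac{1}{74} - - \frac{677}{783} = \frac{1}{74} + \frac{677}{783} = \frac{50881}{57942}$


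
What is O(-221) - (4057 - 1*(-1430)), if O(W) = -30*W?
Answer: 1143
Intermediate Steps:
O(-221) - (4057 - 1*(-1430)) = -30*(-221) - (4057 - 1*(-1430)) = 6630 - (4057 + 1430) = 6630 - 1*5487 = 6630 - 5487 = 1143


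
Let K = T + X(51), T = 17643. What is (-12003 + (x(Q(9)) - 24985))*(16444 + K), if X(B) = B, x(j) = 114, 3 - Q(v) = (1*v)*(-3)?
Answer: -1258804612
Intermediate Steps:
Q(v) = 3 + 3*v (Q(v) = 3 - 1*v*(-3) = 3 - v*(-3) = 3 - (-3)*v = 3 + 3*v)
K = 17694 (K = 17643 + 51 = 17694)
(-12003 + (x(Q(9)) - 24985))*(16444 + K) = (-12003 + (114 - 24985))*(16444 + 17694) = (-12003 - 24871)*34138 = -36874*34138 = -1258804612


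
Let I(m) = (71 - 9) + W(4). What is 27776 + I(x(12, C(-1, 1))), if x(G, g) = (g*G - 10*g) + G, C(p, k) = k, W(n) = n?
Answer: 27842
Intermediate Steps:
x(G, g) = G - 10*g + G*g (x(G, g) = (G*g - 10*g) + G = (-10*g + G*g) + G = G - 10*g + G*g)
I(m) = 66 (I(m) = (71 - 9) + 4 = 62 + 4 = 66)
27776 + I(x(12, C(-1, 1))) = 27776 + 66 = 27842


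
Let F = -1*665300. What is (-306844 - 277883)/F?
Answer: 584727/665300 ≈ 0.87889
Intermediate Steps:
F = -665300
(-306844 - 277883)/F = (-306844 - 277883)/(-665300) = -584727*(-1/665300) = 584727/665300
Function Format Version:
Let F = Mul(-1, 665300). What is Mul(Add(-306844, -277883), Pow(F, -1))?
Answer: Rational(584727, 665300) ≈ 0.87889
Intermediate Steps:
F = -665300
Mul(Add(-306844, -277883), Pow(F, -1)) = Mul(Add(-306844, -277883), Pow(-665300, -1)) = Mul(-584727, Rational(-1, 665300)) = Rational(584727, 665300)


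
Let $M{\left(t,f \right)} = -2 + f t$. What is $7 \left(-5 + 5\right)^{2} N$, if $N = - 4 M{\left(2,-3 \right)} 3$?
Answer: $0$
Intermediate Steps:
$N = 96$ ($N = - 4 \left(-2 - 6\right) 3 = \left(-4\right) \left(-8\right) 3 = 32 \cdot 3 = 96$)
$7 \left(-5 + 5\right)^{2} N = 7 \left(-5 + 5\right)^{2} \cdot 96 = 7 \cdot 0^{2} \cdot 96 = 7 \cdot 0 \cdot 96 = 0 \cdot 96 = 0$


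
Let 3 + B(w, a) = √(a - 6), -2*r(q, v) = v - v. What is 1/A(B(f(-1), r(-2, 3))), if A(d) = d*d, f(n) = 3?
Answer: (3 - I*√6)⁻² ≈ 0.013333 + 0.06532*I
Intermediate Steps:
r(q, v) = 0 (r(q, v) = -(v - v)/2 = -½*0 = 0)
B(w, a) = -3 + √(-6 + a) (B(w, a) = -3 + √(a - 6) = -3 + √(-6 + a))
A(d) = d²
1/A(B(f(-1), r(-2, 3))) = 1/((-3 + √(-6 + 0))²) = 1/((-3 + √(-6))²) = 1/((-3 + I*√6)²) = (-3 + I*√6)⁻²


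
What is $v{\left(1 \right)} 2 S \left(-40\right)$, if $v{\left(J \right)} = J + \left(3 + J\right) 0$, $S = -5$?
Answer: $400$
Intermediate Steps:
$v{\left(J \right)} = J$ ($v{\left(J \right)} = J + 0 = J$)
$v{\left(1 \right)} 2 S \left(-40\right) = 1 \cdot 2 \left(-5\right) \left(-40\right) = 1 \left(-10\right) \left(-40\right) = \left(-10\right) \left(-40\right) = 400$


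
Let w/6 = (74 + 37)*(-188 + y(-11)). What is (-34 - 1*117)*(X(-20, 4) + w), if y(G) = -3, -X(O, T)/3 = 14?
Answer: 19214448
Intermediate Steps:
X(O, T) = -42 (X(O, T) = -3*14 = -42)
w = -127206 (w = 6*((74 + 37)*(-188 - 3)) = 6*(111*(-191)) = 6*(-21201) = -127206)
(-34 - 1*117)*(X(-20, 4) + w) = (-34 - 1*117)*(-42 - 127206) = (-34 - 117)*(-127248) = -151*(-127248) = 19214448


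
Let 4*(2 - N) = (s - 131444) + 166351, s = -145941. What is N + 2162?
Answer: 59845/2 ≈ 29923.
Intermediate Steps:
N = 55521/2 (N = 2 - ((-145941 - 131444) + 166351)/4 = 2 - (-277385 + 166351)/4 = 2 - ¼*(-111034) = 2 + 55517/2 = 55521/2 ≈ 27761.)
N + 2162 = 55521/2 + 2162 = 59845/2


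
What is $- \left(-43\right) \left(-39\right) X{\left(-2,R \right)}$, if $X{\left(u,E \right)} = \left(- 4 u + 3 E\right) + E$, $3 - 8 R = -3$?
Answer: $-18447$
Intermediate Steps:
$R = \frac{3}{4}$ ($R = \frac{3}{8} - - \frac{3}{8} = \frac{3}{8} + \frac{3}{8} = \frac{3}{4} \approx 0.75$)
$X{\left(u,E \right)} = - 4 u + 4 E$
$- \left(-43\right) \left(-39\right) X{\left(-2,R \right)} = - \left(-43\right) \left(-39\right) \left(\left(-4\right) \left(-2\right) + 4 \cdot \frac{3}{4}\right) = - 1677 \left(8 + 3\right) = - 1677 \cdot 11 = \left(-1\right) 18447 = -18447$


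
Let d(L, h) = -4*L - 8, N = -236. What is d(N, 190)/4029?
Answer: 312/1343 ≈ 0.23232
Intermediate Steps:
d(L, h) = -8 - 4*L
d(N, 190)/4029 = (-8 - 4*(-236))/4029 = (-8 + 944)*(1/4029) = 936*(1/4029) = 312/1343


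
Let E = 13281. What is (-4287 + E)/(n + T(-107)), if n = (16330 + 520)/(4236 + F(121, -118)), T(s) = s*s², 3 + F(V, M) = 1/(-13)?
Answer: -247460916/33705723577 ≈ -0.0073418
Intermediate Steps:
F(V, M) = -40/13 (F(V, M) = -3 + 1/(-13) = -3 - 1/13 = -40/13)
T(s) = s³
n = 109525/27514 (n = (16330 + 520)/(4236 - 40/13) = 16850/(55028/13) = 16850*(13/55028) = 109525/27514 ≈ 3.9807)
(-4287 + E)/(n + T(-107)) = (-4287 + 13281)/(109525/27514 + (-107)³) = 8994/(109525/27514 - 1225043) = 8994/(-33705723577/27514) = 8994*(-27514/33705723577) = -247460916/33705723577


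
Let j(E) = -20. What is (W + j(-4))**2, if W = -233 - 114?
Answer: 134689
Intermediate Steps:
W = -347
(W + j(-4))**2 = (-347 - 20)**2 = (-367)**2 = 134689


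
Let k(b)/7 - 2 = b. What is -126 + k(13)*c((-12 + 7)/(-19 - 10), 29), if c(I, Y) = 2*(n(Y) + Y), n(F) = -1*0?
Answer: 5964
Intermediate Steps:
n(F) = 0
k(b) = 14 + 7*b
c(I, Y) = 2*Y (c(I, Y) = 2*(0 + Y) = 2*Y)
-126 + k(13)*c((-12 + 7)/(-19 - 10), 29) = -126 + (14 + 7*13)*(2*29) = -126 + (14 + 91)*58 = -126 + 105*58 = -126 + 6090 = 5964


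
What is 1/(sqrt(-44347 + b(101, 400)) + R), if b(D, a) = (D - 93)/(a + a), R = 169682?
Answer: 16968200/2879202547099 - 10*I*sqrt(4434699)/2879202547099 ≈ 5.8934e-6 - 7.3141e-9*I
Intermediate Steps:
b(D, a) = (-93 + D)/(2*a) (b(D, a) = (-93 + D)/((2*a)) = (-93 + D)*(1/(2*a)) = (-93 + D)/(2*a))
1/(sqrt(-44347 + b(101, 400)) + R) = 1/(sqrt(-44347 + (1/2)*(-93 + 101)/400) + 169682) = 1/(sqrt(-44347 + (1/2)*(1/400)*8) + 169682) = 1/(sqrt(-44347 + 1/100) + 169682) = 1/(sqrt(-4434699/100) + 169682) = 1/(I*sqrt(4434699)/10 + 169682) = 1/(169682 + I*sqrt(4434699)/10)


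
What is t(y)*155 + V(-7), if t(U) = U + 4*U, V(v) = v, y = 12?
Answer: 9293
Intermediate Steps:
t(U) = 5*U
t(y)*155 + V(-7) = (5*12)*155 - 7 = 60*155 - 7 = 9300 - 7 = 9293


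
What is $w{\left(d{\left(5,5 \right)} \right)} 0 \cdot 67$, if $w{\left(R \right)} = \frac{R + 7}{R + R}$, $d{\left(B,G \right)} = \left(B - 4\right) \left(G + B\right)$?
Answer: $0$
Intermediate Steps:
$d{\left(B,G \right)} = \left(-4 + B\right) \left(B + G\right)$
$w{\left(R \right)} = \frac{7 + R}{2 R}$
$w{\left(d{\left(5,5 \right)} \right)} 0 \cdot 67 = \frac{7 + \left(5^{2} - 20 - 20 + 5 \cdot 5\right)}{2 \left(5^{2} - 20 - 20 + 5 \cdot 5\right)} 0 \cdot 67 = \frac{7 + \left(25 - 20 - 20 + 25\right)}{2 \left(25 - 20 - 20 + 25\right)} 0 \cdot 67 = \frac{7 + 10}{2 \cdot 10} \cdot 0 \cdot 67 = \frac{1}{2} \cdot \frac{1}{10} \cdot 17 \cdot 0 \cdot 67 = \frac{17}{20} \cdot 0 \cdot 67 = 0 \cdot 67 = 0$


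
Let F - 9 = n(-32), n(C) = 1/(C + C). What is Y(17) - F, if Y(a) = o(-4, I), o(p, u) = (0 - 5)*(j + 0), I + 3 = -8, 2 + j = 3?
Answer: -895/64 ≈ -13.984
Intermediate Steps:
j = 1 (j = -2 + 3 = 1)
I = -11 (I = -3 - 8 = -11)
o(p, u) = -5 (o(p, u) = (0 - 5)*(1 + 0) = -5*1 = -5)
Y(a) = -5
n(C) = 1/(2*C)
F = 575/64 (F = 9 + (½)/(-32) = 9 + (½)*(-1/32) = 9 - 1/64 = 575/64 ≈ 8.9844)
Y(17) - F = -5 - 1*575/64 = -5 - 575/64 = -895/64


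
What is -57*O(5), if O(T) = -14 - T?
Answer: 1083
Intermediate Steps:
-57*O(5) = -57*(-14 - 1*5) = -57*(-14 - 5) = -57*(-19) = 1083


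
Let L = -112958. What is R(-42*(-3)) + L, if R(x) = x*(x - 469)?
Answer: -156176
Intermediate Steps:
R(x) = x*(-469 + x)
R(-42*(-3)) + L = (-42*(-3))*(-469 - 42*(-3)) - 112958 = 126*(-469 + 126) - 112958 = 126*(-343) - 112958 = -43218 - 112958 = -156176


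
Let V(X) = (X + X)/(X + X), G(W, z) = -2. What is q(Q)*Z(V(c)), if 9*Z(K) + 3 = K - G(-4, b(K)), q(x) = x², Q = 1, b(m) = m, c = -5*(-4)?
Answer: 0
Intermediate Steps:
c = 20
V(X) = 1 (V(X) = (2*X)/((2*X)) = (2*X)*(1/(2*X)) = 1)
Z(K) = -⅑ + K/9 (Z(K) = -⅓ + (K - 1*(-2))/9 = -⅓ + (K + 2)/9 = -⅓ + (2 + K)/9 = -⅓ + (2/9 + K/9) = -⅑ + K/9)
q(Q)*Z(V(c)) = 1²*(-⅑ + (⅑)*1) = 1*(-⅑ + ⅑) = 1*0 = 0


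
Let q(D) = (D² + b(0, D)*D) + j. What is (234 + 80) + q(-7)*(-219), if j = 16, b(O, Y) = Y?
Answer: -24652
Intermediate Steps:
q(D) = 16 + 2*D² (q(D) = (D² + D*D) + 16 = (D² + D²) + 16 = 2*D² + 16 = 16 + 2*D²)
(234 + 80) + q(-7)*(-219) = (234 + 80) + (16 + 2*(-7)²)*(-219) = 314 + (16 + 2*49)*(-219) = 314 + (16 + 98)*(-219) = 314 + 114*(-219) = 314 - 24966 = -24652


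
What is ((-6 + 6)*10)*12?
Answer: 0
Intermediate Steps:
((-6 + 6)*10)*12 = (0*10)*12 = 0*12 = 0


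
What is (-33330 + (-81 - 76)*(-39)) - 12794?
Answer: -40001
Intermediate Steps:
(-33330 + (-81 - 76)*(-39)) - 12794 = (-33330 - 157*(-39)) - 12794 = (-33330 + 6123) - 12794 = -27207 - 12794 = -40001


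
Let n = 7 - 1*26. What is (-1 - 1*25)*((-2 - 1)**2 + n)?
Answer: 260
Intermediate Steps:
n = -19 (n = 7 - 26 = -19)
(-1 - 1*25)*((-2 - 1)**2 + n) = (-1 - 1*25)*((-2 - 1)**2 - 19) = (-1 - 25)*((-3)**2 - 19) = -26*(9 - 19) = -26*(-10) = 260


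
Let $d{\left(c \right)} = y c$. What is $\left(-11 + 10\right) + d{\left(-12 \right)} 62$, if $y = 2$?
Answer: $-1489$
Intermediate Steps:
$d{\left(c \right)} = 2 c$
$\left(-11 + 10\right) + d{\left(-12 \right)} 62 = \left(-11 + 10\right) + 2 \left(-12\right) 62 = -1 - 1488 = -1489$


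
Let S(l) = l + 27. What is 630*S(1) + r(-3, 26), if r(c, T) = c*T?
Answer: 17562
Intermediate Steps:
r(c, T) = T*c
S(l) = 27 + l
630*S(1) + r(-3, 26) = 630*(27 + 1) + 26*(-3) = 630*28 - 78 = 17640 - 78 = 17562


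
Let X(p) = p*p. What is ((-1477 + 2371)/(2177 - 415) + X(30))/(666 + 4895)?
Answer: 11841/73123 ≈ 0.16193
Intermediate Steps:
X(p) = p²
((-1477 + 2371)/(2177 - 415) + X(30))/(666 + 4895) = ((-1477 + 2371)/(2177 - 415) + 30²)/(666 + 4895) = (894/1762 + 900)/5561 = (894*(1/1762) + 900)*(1/5561) = (447/881 + 900)*(1/5561) = (793347/881)*(1/5561) = 11841/73123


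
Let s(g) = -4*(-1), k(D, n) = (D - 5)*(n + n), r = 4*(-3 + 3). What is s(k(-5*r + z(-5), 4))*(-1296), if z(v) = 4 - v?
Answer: -5184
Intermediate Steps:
r = 0 (r = 4*0 = 0)
k(D, n) = 2*n*(-5 + D) (k(D, n) = (-5 + D)*(2*n) = 2*n*(-5 + D))
s(g) = 4
s(k(-5*r + z(-5), 4))*(-1296) = 4*(-1296) = -5184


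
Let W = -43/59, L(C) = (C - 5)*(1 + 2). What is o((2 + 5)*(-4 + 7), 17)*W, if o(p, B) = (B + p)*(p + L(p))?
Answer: -112746/59 ≈ -1910.9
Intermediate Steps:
L(C) = -15 + 3*C (L(C) = (-5 + C)*3 = -15 + 3*C)
o(p, B) = (-15 + 4*p)*(B + p) (o(p, B) = (B + p)*(p + (-15 + 3*p)) = (B + p)*(-15 + 4*p) = (-15 + 4*p)*(B + p))
W = -43/59 (W = -43*1/59 = -43/59 ≈ -0.72881)
o((2 + 5)*(-4 + 7), 17)*W = (-15*17 - 15*(2 + 5)*(-4 + 7) + 4*((2 + 5)*(-4 + 7))² + 4*17*((2 + 5)*(-4 + 7)))*(-43/59) = (-255 - 105*3 + 4*(7*3)² + 4*17*(7*3))*(-43/59) = (-255 - 15*21 + 4*21² + 4*17*21)*(-43/59) = (-255 - 315 + 4*441 + 1428)*(-43/59) = (-255 - 315 + 1764 + 1428)*(-43/59) = 2622*(-43/59) = -112746/59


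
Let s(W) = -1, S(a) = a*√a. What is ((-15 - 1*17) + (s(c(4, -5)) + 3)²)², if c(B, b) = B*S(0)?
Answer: 784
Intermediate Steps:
S(a) = a^(3/2)
c(B, b) = 0 (c(B, b) = B*0^(3/2) = B*0 = 0)
((-15 - 1*17) + (s(c(4, -5)) + 3)²)² = ((-15 - 1*17) + (-1 + 3)²)² = ((-15 - 17) + 2²)² = (-32 + 4)² = (-28)² = 784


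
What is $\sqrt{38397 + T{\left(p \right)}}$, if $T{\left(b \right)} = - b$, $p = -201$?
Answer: $\sqrt{38598} \approx 196.46$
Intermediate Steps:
$\sqrt{38397 + T{\left(p \right)}} = \sqrt{38397 - -201} = \sqrt{38397 + 201} = \sqrt{38598}$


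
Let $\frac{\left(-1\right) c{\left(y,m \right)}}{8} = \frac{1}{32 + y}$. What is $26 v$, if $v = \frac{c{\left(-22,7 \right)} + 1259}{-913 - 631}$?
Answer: $- \frac{81783}{3860} \approx -21.187$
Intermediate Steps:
$c{\left(y,m \right)} = - \frac{8}{32 + y}$
$v = - \frac{6291}{7720}$ ($v = \frac{- \frac{8}{32 - 22} + 1259}{-913 - 631} = \frac{- \frac{8}{10} + 1259}{-1544} = \left(\left(-8\right) \frac{1}{10} + 1259\right) \left(- \frac{1}{1544}\right) = \left(- \frac{4}{5} + 1259\right) \left(- \frac{1}{1544}\right) = \frac{6291}{5} \left(- \frac{1}{1544}\right) = - \frac{6291}{7720} \approx -0.8149$)
$26 v = 26 \left(- \frac{6291}{7720}\right) = - \frac{81783}{3860}$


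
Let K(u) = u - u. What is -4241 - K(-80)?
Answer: -4241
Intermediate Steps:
K(u) = 0
-4241 - K(-80) = -4241 - 1*0 = -4241 + 0 = -4241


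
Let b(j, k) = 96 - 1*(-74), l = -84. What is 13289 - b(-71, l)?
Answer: 13119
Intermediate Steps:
b(j, k) = 170 (b(j, k) = 96 + 74 = 170)
13289 - b(-71, l) = 13289 - 1*170 = 13289 - 170 = 13119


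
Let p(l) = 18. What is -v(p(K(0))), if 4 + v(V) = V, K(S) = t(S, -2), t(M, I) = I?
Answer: -14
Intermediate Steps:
K(S) = -2
v(V) = -4 + V
-v(p(K(0))) = -(-4 + 18) = -1*14 = -14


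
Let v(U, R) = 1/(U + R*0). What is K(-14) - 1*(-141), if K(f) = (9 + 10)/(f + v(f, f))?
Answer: 27511/197 ≈ 139.65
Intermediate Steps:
v(U, R) = 1/U (v(U, R) = 1/(U + 0) = 1/U)
K(f) = 19/(f + 1/f) (K(f) = (9 + 10)/(f + 1/f) = 19/(f + 1/f))
K(-14) - 1*(-141) = 19*(-14)/(1 + (-14)²) - 1*(-141) = 19*(-14)/(1 + 196) + 141 = 19*(-14)/197 + 141 = 19*(-14)*(1/197) + 141 = -266/197 + 141 = 27511/197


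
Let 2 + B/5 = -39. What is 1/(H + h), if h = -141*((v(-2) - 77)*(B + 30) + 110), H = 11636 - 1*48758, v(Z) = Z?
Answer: -1/2001957 ≈ -4.9951e-7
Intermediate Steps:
B = -205 (B = -10 + 5*(-39) = -10 - 195 = -205)
H = -37122 (H = 11636 - 48758 = -37122)
h = -1964835 (h = -141*((-2 - 77)*(-205 + 30) + 110) = -141*(-79*(-175) + 110) = -141*(13825 + 110) = -141*13935 = -1964835)
1/(H + h) = 1/(-37122 - 1964835) = 1/(-2001957) = -1/2001957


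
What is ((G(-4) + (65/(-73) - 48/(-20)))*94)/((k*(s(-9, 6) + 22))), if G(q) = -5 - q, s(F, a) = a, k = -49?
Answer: -4371/125195 ≈ -0.034914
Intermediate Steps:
((G(-4) + (65/(-73) - 48/(-20)))*94)/((k*(s(-9, 6) + 22))) = (((-5 - 1*(-4)) + (65/(-73) - 48/(-20)))*94)/((-49*(6 + 22))) = (((-5 + 4) + (65*(-1/73) - 48*(-1/20)))*94)/((-49*28)) = ((-1 + (-65/73 + 12/5))*94)/(-1372) = ((-1 + 551/365)*94)*(-1/1372) = ((186/365)*94)*(-1/1372) = (17484/365)*(-1/1372) = -4371/125195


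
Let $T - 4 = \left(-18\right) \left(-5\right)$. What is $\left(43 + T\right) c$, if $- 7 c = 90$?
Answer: $- \frac{12330}{7} \approx -1761.4$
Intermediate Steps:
$c = - \frac{90}{7}$ ($c = \left(- \frac{1}{7}\right) 90 = - \frac{90}{7} \approx -12.857$)
$T = 94$ ($T = 4 - -90 = 4 + 90 = 94$)
$\left(43 + T\right) c = \left(43 + 94\right) \left(- \frac{90}{7}\right) = 137 \left(- \frac{90}{7}\right) = - \frac{12330}{7}$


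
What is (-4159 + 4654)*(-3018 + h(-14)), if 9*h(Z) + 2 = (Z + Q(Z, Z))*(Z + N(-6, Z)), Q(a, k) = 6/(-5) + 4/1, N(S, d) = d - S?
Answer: -1480468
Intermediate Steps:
Q(a, k) = 14/5 (Q(a, k) = 6*(-⅕) + 4*1 = -6/5 + 4 = 14/5)
h(Z) = -2/9 + (6 + 2*Z)*(14/5 + Z)/9 (h(Z) = -2/9 + ((Z + 14/5)*(Z + (Z - 1*(-6))))/9 = -2/9 + ((14/5 + Z)*(Z + (Z + 6)))/9 = -2/9 + ((14/5 + Z)*(Z + (6 + Z)))/9 = -2/9 + ((14/5 + Z)*(6 + 2*Z))/9 = -2/9 + ((6 + 2*Z)*(14/5 + Z))/9 = -2/9 + (6 + 2*Z)*(14/5 + Z)/9)
(-4159 + 4654)*(-3018 + h(-14)) = (-4159 + 4654)*(-3018 + (74/45 + (2/9)*(-14)² + (58/45)*(-14))) = 495*(-3018 + (74/45 + (2/9)*196 - 812/45)) = 495*(-3018 + (74/45 + 392/9 - 812/45)) = 495*(-3018 + 1222/45) = 495*(-134588/45) = -1480468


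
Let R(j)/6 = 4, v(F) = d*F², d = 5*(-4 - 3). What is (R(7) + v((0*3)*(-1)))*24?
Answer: 576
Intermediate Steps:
d = -35 (d = 5*(-7) = -35)
v(F) = -35*F²
R(j) = 24 (R(j) = 6*4 = 24)
(R(7) + v((0*3)*(-1)))*24 = (24 - 35*((0*3)*(-1))²)*24 = (24 - 35*(0*(-1))²)*24 = (24 - 35*0²)*24 = (24 - 35*0)*24 = (24 + 0)*24 = 24*24 = 576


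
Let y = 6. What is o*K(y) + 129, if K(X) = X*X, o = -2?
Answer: 57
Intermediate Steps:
K(X) = X²
o*K(y) + 129 = -2*6² + 129 = -2*36 + 129 = -72 + 129 = 57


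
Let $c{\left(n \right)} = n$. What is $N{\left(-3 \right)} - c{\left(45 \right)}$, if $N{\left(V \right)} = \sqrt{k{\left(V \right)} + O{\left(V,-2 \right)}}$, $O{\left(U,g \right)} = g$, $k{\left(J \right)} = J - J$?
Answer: $-45 + i \sqrt{2} \approx -45.0 + 1.4142 i$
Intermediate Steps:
$k{\left(J \right)} = 0$
$N{\left(V \right)} = i \sqrt{2}$ ($N{\left(V \right)} = \sqrt{0 - 2} = \sqrt{-2} = i \sqrt{2}$)
$N{\left(-3 \right)} - c{\left(45 \right)} = i \sqrt{2} - 45 = -45 + i \sqrt{2}$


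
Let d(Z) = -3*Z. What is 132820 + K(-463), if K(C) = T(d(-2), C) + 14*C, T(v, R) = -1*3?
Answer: 126335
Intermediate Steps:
T(v, R) = -3
K(C) = -3 + 14*C
132820 + K(-463) = 132820 + (-3 + 14*(-463)) = 132820 + (-3 - 6482) = 132820 - 6485 = 126335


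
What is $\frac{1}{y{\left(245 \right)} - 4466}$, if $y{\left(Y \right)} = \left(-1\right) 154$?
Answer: $- \frac{1}{4620} \approx -0.00021645$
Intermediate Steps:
$y{\left(Y \right)} = -154$
$\frac{1}{y{\left(245 \right)} - 4466} = \frac{1}{-154 - 4466} = \frac{1}{-4620} = - \frac{1}{4620}$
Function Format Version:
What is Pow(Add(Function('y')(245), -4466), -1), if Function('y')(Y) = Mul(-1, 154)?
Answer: Rational(-1, 4620) ≈ -0.00021645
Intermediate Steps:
Function('y')(Y) = -154
Pow(Add(Function('y')(245), -4466), -1) = Pow(Add(-154, -4466), -1) = Pow(-4620, -1) = Rational(-1, 4620)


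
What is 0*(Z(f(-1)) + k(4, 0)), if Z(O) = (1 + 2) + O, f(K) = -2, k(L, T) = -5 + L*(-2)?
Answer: 0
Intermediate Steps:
k(L, T) = -5 - 2*L
Z(O) = 3 + O
0*(Z(f(-1)) + k(4, 0)) = 0*((3 - 2) + (-5 - 2*4)) = 0*(1 + (-5 - 8)) = 0*(1 - 13) = 0*(-12) = 0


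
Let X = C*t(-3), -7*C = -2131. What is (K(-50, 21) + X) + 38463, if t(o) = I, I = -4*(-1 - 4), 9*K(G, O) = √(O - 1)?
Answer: 311861/7 + 2*√5/9 ≈ 44552.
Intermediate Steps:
C = 2131/7 (C = -⅐*(-2131) = 2131/7 ≈ 304.43)
K(G, O) = √(-1 + O)/9 (K(G, O) = √(O - 1)/9 = √(-1 + O)/9)
I = 20 (I = -4*(-5) = 20)
t(o) = 20
X = 42620/7 (X = (2131/7)*20 = 42620/7 ≈ 6088.6)
(K(-50, 21) + X) + 38463 = (√(-1 + 21)/9 + 42620/7) + 38463 = (√20/9 + 42620/7) + 38463 = ((2*√5)/9 + 42620/7) + 38463 = (2*√5/9 + 42620/7) + 38463 = (42620/7 + 2*√5/9) + 38463 = 311861/7 + 2*√5/9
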